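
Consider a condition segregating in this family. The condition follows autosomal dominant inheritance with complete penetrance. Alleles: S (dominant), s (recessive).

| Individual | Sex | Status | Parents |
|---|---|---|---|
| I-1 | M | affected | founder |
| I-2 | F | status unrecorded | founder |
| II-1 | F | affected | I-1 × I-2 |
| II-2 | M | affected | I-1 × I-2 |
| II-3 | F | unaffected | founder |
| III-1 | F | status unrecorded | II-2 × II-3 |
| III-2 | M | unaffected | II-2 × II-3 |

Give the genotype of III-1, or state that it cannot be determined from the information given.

cannot be determined

III-1's phenotype is unrecorded, and no parent or child forces a single allele at both positions; consistent genotype assignments exist with III-1 as Ss or ss.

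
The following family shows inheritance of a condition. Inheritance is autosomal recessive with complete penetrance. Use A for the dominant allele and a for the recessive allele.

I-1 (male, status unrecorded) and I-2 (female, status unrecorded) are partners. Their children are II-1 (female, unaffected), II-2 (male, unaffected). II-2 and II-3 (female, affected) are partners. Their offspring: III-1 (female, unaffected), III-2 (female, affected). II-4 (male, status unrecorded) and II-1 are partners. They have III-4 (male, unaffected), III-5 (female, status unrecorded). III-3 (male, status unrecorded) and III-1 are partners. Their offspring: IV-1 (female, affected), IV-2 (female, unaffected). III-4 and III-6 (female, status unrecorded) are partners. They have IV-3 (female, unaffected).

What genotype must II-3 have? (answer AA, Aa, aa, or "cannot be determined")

II-3 is affected, so II-3 is aa.

aa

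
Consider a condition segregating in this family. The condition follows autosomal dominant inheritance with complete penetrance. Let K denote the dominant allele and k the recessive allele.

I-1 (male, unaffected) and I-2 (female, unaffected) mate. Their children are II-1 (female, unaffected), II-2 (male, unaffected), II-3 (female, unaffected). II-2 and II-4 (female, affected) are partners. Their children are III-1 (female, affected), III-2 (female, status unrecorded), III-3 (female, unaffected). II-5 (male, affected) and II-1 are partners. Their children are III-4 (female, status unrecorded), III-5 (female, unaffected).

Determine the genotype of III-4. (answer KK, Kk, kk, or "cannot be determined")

III-4's phenotype is unrecorded, and no parent or child forces a single allele at both positions; consistent genotype assignments exist with III-4 as Kk or kk.

cannot be determined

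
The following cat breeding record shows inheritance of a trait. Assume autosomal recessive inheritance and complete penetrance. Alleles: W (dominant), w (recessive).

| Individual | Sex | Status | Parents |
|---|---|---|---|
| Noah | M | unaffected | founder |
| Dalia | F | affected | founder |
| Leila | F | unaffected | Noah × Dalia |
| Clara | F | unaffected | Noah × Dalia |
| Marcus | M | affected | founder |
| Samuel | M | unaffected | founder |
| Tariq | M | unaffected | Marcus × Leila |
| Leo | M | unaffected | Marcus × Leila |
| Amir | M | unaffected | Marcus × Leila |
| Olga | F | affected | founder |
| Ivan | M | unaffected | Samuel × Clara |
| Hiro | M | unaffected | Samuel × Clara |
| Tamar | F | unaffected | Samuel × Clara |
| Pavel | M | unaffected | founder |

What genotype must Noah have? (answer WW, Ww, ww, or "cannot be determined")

Noah's phenotype allows WW or Ww, and no parent or child forces a single allele at both positions; consistent genotype assignments exist with Noah as WW or Ww.

cannot be determined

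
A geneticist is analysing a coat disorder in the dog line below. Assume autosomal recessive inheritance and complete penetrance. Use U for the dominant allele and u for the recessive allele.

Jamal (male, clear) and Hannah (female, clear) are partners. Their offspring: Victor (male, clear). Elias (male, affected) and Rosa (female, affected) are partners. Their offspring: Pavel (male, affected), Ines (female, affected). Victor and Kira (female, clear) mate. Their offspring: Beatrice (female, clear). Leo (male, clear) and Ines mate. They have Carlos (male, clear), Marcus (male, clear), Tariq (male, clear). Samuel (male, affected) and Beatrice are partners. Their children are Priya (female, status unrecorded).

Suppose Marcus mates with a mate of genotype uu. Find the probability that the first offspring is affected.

Marcus is clear so carries U and received u from Ines (uu), so Marcus is Uu.
The cross gives 1/2 Uu : 1/2 uu, so P(offspring is affected) = 1/2.

1/2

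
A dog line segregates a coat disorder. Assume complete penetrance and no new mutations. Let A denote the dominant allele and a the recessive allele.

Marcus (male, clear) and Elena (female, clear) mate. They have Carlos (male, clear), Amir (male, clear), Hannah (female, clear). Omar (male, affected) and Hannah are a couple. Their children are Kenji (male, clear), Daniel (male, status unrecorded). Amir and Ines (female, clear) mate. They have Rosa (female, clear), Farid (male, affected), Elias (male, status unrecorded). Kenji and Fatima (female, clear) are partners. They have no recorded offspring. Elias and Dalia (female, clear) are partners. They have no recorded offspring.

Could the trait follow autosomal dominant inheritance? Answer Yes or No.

Under autosomal dominant, Farid (affected, male) cannot arise from Amir (clear) × Ines (clear).

No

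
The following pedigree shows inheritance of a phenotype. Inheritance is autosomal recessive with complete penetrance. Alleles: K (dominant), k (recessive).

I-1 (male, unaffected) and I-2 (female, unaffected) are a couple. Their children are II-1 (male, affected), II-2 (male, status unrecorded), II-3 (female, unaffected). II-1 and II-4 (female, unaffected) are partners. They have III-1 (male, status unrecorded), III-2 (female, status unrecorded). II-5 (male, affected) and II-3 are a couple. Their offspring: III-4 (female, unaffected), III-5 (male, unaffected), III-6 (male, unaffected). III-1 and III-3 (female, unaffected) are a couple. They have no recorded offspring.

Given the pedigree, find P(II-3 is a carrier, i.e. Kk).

1/5

I-1 is unaffected so carries K and passed k to II-1 (kk), so I-1 is Kk.
I-2 is unaffected so carries K and passed k to II-1 (kk), so I-2 is Kk.
Their cross gives offspring ratios 1/4 KK : 1/2 Kk : 1/4 kk. Conditioning on II-3 being unaffected, P(Kk) = 1/2 / 3/4 = 2/3 before taking II-3's own offspring into account.
II-5 is affected, so II-5 is kk.
Now use II-3's offspring. Probability of each recorded status — unaffected daughter III-4: 1/2 if II-3 is Kk, 1 if KK; unaffected son III-5: 1/2 if II-3 is Kk, 1 if KK; unaffected son III-6: 1/2 if II-3 is Kk, 1 if KK.
Bayes: P(Kk) = 2/3·1/8 / (2/3·1/8 + 1/3·1) = 1/5.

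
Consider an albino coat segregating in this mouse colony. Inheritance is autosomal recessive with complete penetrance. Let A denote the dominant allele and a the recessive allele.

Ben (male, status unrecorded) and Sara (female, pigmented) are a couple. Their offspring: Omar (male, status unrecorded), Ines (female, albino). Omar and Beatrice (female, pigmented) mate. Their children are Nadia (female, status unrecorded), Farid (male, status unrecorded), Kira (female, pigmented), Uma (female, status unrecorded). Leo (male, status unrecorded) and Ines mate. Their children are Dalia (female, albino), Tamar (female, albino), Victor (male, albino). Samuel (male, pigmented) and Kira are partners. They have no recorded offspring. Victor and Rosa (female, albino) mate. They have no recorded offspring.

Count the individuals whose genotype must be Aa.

Obligate heterozygotes: Sara is pigmented so carries A and passed a to Ines (aa), so Sara is Aa.
Every other individual is either homozygous by phenotype or has at least one consistent homozygous assignment, so the count is 1.

1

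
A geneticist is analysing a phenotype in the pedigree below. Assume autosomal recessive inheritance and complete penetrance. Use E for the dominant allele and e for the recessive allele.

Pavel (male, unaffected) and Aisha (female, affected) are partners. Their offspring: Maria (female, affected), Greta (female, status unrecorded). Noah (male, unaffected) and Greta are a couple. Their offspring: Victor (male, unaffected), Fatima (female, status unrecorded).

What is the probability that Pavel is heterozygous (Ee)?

1

Pavel is unaffected so carries E and passed e to Maria (ee), so Pavel is Ee, giving P(Ee) = 1.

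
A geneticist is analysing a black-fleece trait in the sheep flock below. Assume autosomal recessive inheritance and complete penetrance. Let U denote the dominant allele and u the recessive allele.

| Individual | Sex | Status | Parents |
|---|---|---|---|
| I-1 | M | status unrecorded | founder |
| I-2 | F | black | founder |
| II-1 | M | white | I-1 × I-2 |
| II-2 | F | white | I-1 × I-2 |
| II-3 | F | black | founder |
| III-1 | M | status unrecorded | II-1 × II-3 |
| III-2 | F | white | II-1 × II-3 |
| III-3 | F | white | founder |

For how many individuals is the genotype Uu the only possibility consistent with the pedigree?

Obligate heterozygotes: II-1 is white so carries U and received u from I-2 (uu), so II-1 is Uu; II-2 is white so carries U and received u from I-2 (uu), so II-2 is Uu; III-2 is white so carries U and received u from II-3 (uu), so III-2 is Uu.
Every other individual is either homozygous by phenotype or has at least one consistent homozygous assignment, so the count is 3.

3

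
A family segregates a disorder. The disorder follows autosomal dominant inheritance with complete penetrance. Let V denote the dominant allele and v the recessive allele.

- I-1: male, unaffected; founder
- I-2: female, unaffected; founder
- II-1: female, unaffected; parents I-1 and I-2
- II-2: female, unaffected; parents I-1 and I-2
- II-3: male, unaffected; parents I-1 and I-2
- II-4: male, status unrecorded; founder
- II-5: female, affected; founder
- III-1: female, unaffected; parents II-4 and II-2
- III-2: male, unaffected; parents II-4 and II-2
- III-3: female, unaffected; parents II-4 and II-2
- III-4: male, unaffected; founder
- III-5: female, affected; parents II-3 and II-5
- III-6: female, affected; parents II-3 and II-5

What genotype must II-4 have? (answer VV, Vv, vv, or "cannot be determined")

II-4's phenotype is unrecorded, and no parent or child forces a single allele at both positions; consistent genotype assignments exist with II-4 as Vv or vv.

cannot be determined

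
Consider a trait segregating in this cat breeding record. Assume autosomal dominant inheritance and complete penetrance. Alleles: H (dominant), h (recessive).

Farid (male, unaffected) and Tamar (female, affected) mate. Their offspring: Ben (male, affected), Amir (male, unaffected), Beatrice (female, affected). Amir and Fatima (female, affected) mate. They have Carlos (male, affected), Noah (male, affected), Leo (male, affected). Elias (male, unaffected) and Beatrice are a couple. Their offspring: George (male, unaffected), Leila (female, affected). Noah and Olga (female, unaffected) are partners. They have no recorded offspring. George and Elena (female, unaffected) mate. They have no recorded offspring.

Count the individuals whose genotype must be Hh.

7

Obligate heterozygotes: Tamar is affected so carries H and passed h to Amir (hh), so Tamar is Hh; Ben is affected so carries H and received h from Farid (hh), so Ben is Hh; Beatrice is affected so carries H and received h from Farid (hh), so Beatrice is Hh; Carlos is affected so carries H and received h from Amir (hh), so Carlos is Hh; Noah is affected so carries H and received h from Amir (hh), so Noah is Hh; Leo is affected so carries H and received h from Amir (hh), so Leo is Hh; Leila is affected so carries H and received h from Elias (hh), so Leila is Hh.
Every other individual is either homozygous by phenotype or has at least one consistent homozygous assignment, so the count is 7.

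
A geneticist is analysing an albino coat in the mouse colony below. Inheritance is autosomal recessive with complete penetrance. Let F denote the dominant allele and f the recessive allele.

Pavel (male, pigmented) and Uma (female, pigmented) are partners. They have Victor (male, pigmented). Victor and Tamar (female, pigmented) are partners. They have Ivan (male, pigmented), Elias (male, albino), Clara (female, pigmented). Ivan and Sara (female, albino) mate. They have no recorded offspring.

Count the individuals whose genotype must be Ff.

Obligate heterozygotes: Victor is pigmented so carries F and passed f to Elias (ff), so Victor is Ff; Tamar is pigmented so carries F and passed f to Elias (ff), so Tamar is Ff.
Every other individual is either homozygous by phenotype or has at least one consistent homozygous assignment, so the count is 2.

2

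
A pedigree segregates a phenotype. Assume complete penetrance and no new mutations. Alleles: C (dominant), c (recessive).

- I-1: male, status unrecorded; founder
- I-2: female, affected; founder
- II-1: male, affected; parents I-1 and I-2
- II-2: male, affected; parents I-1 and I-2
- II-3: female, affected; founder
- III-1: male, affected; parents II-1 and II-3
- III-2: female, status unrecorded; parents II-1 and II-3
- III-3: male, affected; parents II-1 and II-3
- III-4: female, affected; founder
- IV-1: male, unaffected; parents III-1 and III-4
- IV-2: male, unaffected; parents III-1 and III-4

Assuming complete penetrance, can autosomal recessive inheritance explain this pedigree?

Under autosomal recessive, IV-1 (unaffected, male) cannot arise from III-1 (affected) × III-4 (affected).

No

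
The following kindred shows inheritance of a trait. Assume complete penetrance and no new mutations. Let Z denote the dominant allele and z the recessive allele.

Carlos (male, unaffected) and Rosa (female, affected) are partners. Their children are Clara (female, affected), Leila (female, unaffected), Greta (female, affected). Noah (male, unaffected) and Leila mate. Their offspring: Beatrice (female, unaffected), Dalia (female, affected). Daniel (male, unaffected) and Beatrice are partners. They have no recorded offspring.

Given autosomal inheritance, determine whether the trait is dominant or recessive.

recessive

Noah and Leila are both unaffected yet have an affected child Dalia. Under dominance, an affected child requires at least one affected parent, so the trait cannot be dominant.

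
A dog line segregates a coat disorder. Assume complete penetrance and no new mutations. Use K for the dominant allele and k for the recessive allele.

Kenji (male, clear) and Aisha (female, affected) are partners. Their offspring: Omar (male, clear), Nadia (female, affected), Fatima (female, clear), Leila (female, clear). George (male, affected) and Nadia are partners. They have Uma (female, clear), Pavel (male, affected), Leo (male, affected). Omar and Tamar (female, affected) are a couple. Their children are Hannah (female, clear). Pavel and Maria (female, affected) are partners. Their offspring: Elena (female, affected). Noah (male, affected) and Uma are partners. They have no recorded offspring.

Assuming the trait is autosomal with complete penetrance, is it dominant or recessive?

dominant

George and Nadia are both affected yet have a clear child Uma. Under a recessive model two affected parents are homozygous and every child would be affected, so the trait cannot be recessive.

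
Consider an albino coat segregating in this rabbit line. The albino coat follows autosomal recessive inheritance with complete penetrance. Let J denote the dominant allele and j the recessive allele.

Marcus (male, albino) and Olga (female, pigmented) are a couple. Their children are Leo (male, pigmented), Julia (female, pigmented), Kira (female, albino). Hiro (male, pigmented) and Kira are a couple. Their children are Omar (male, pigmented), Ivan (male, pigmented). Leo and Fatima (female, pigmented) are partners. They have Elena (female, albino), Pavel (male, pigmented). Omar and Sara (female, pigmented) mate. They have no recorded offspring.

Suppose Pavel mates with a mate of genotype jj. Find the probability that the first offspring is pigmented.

Leo is pigmented so carries J and received j from Marcus (jj), so Leo is Jj.
Fatima is pigmented so carries J and passed j to Elena (jj), so Fatima is Jj.
Pavel is a pigmented offspring of Leo (Jj) × Fatima (Jj), whose cross gives 1/4 JJ : 1/2 Jj : 1/4 jj; conditioning on being pigmented, Pavel is JJ with probability 1/3, Jj with probability 2/3.
Summing over parental genotype combinations, P(offspring is pigmented) = 1/3·1 + 2/3·1/2 = 2/3.

2/3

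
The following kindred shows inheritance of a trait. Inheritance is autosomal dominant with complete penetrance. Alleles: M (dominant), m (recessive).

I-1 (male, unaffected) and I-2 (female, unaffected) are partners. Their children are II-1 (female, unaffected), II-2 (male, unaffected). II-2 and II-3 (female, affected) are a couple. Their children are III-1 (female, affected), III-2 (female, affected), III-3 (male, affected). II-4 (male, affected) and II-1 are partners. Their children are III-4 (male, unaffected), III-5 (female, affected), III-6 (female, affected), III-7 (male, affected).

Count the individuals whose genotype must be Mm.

7

Obligate heterozygotes: II-4 is affected so carries M and passed m to III-4 (mm), so II-4 is Mm; III-1 is affected so carries M and received m from II-2 (mm), so III-1 is Mm; III-2 is affected so carries M and received m from II-2 (mm), so III-2 is Mm; III-3 is affected so carries M and received m from II-2 (mm), so III-3 is Mm; III-5 is affected so carries M and received m from II-1 (mm), so III-5 is Mm; III-6 is affected so carries M and received m from II-1 (mm), so III-6 is Mm; III-7 is affected so carries M and received m from II-1 (mm), so III-7 is Mm.
Every other individual is either homozygous by phenotype or has at least one consistent homozygous assignment, so the count is 7.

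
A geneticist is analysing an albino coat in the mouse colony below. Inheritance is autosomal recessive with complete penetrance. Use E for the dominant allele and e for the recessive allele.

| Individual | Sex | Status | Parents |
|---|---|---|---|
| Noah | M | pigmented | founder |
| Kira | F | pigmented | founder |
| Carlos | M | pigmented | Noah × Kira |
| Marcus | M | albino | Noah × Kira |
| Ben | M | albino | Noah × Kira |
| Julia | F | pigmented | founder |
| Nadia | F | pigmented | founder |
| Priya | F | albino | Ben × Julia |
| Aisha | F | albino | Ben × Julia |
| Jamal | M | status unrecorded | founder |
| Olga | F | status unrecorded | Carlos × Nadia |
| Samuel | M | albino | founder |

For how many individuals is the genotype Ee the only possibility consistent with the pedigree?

Obligate heterozygotes: Noah is pigmented so carries E and passed e to Marcus (ee), so Noah is Ee; Kira is pigmented so carries E and passed e to Marcus (ee), so Kira is Ee; Julia is pigmented so carries E and passed e to Priya (ee), so Julia is Ee.
Every other individual is either homozygous by phenotype or has at least one consistent homozygous assignment, so the count is 3.

3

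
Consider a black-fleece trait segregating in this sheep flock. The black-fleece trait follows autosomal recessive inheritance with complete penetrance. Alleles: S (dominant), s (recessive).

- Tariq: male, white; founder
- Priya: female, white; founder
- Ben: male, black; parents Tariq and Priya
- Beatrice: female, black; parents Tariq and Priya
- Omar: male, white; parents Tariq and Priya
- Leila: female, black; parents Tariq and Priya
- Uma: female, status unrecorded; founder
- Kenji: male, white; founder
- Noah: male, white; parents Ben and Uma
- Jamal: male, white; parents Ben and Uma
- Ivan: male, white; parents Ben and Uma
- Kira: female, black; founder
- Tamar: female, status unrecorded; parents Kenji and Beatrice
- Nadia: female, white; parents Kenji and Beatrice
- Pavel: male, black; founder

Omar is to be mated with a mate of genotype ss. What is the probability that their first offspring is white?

Tariq is white so carries S and passed s to Ben (ss), so Tariq is Ss.
Priya is white so carries S and passed s to Ben (ss), so Priya is Ss.
Omar is a white offspring of Tariq (Ss) × Priya (Ss), whose cross gives 1/4 SS : 1/2 Ss : 1/4 ss; conditioning on being white, Omar is SS with probability 1/3, Ss with probability 2/3.
Summing over parental genotype combinations, P(offspring is white) = 1/3·1 + 2/3·1/2 = 2/3.

2/3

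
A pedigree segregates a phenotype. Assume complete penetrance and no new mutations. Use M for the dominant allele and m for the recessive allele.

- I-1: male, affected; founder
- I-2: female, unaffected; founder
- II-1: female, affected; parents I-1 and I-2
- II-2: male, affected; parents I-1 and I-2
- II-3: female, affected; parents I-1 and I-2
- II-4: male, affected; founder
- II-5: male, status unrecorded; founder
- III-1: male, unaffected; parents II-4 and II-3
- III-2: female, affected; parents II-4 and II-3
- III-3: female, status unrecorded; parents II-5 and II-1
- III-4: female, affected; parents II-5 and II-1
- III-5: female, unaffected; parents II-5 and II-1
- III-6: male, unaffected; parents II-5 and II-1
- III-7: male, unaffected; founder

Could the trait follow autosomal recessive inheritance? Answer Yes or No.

No

Under autosomal recessive, III-1 (unaffected, male) cannot arise from II-4 (affected) × II-3 (affected).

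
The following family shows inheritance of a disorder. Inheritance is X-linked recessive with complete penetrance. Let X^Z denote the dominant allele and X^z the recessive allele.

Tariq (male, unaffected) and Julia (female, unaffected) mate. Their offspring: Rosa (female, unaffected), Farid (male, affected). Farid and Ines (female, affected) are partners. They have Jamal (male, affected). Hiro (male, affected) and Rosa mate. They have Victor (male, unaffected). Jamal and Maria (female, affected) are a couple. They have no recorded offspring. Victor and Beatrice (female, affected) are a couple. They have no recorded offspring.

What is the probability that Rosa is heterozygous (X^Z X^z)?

Tariq is unaffected, so Tariq is X^Z Y.
Julia is unaffected so carries Z and passed z to Farid (X^z Y), so Julia is X^Z X^z.
Their cross gives offspring ratios 1/2 X^Z X^Z : 1/2 X^Z X^z. Conditioning on Rosa being unaffected, P(X^Z X^z) = 1/2 / 1 = 1/2 before taking Rosa's own offspring into account.
Hiro is affected, so Hiro is X^z Y.
Now use Rosa's offspring. Probability of each recorded status — unaffected son Victor: 1/2 if Rosa is X^Z X^z, 1 if X^Z X^Z.
Bayes: P(X^Z X^z) = 1/2·1/2 / (1/2·1/2 + 1/2·1) = 1/3.

1/3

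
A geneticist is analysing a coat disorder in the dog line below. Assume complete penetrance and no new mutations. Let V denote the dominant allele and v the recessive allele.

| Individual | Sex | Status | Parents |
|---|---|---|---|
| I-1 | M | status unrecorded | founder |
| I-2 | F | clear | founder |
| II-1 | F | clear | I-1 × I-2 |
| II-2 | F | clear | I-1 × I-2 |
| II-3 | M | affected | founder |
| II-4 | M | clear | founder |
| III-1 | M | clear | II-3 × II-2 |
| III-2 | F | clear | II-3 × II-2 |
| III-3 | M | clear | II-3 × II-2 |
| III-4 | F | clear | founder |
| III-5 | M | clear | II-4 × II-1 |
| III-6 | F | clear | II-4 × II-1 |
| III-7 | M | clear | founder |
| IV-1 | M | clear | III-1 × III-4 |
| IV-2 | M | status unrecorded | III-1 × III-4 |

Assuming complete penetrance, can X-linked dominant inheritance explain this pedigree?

No

Under X-linked dominant, III-2 (clear, female) cannot arise from II-3 (affected) × II-2 (clear).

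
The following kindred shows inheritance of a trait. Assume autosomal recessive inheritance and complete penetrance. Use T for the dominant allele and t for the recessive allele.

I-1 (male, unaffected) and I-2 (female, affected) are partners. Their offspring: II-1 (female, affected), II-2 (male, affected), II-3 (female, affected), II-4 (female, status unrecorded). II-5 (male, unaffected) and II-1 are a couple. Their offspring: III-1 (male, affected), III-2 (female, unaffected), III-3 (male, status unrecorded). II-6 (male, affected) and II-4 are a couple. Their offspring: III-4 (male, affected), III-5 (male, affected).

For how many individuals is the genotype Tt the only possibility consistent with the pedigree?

3

Obligate heterozygotes: I-1 is unaffected so carries T and passed t to II-1 (tt), so I-1 is Tt; II-5 is unaffected so carries T and passed t to III-1 (tt), so II-5 is Tt; III-2 is unaffected so carries T and received t from II-1 (tt), so III-2 is Tt.
Every other individual is either homozygous by phenotype or has at least one consistent homozygous assignment, so the count is 3.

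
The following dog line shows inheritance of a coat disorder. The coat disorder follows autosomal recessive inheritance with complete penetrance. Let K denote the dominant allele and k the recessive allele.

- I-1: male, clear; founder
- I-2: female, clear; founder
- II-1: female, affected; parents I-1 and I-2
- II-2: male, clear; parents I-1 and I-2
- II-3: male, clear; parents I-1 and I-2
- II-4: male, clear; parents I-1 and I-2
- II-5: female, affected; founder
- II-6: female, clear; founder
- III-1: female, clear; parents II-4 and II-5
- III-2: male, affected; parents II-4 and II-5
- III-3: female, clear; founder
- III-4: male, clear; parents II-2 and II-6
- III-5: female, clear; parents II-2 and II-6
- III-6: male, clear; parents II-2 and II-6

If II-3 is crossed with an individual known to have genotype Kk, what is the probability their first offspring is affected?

1/6

I-1 is clear so carries K and passed k to II-1 (kk), so I-1 is Kk.
I-2 is clear so carries K and passed k to II-1 (kk), so I-2 is Kk.
II-3 is a clear offspring of I-1 (Kk) × I-2 (Kk), whose cross gives 1/4 KK : 1/2 Kk : 1/4 kk; conditioning on being clear, II-3 is KK with probability 1/3, Kk with probability 2/3.
Summing over parental genotype combinations, P(offspring is affected) = 2/3·1/4 = 1/6.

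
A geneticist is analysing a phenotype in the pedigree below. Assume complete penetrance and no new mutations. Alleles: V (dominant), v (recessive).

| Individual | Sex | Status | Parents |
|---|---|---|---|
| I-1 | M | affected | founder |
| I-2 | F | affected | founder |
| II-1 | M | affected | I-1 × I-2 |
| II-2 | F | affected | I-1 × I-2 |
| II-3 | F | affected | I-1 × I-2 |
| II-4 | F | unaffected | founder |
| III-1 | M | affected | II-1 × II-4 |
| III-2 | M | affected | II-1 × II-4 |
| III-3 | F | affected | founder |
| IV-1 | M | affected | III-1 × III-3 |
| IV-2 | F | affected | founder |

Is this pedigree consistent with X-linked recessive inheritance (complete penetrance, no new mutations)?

A consistent assignment under X-linked recessive exists: I-1 X^v Y, I-2 X^v X^v, II-1 X^v Y, II-2 X^v X^v, II-3 X^v X^v, II-4 X^V X^v, III-1 X^v Y, III-2 X^v Y, III-3 X^v X^v, IV-1 X^v Y, IV-2 X^v X^v.
In this assignment every recorded phenotype matches its genotype and every non-founder's genotype is obtainable from its parents' genotypes, so the pedigree is consistent.

Yes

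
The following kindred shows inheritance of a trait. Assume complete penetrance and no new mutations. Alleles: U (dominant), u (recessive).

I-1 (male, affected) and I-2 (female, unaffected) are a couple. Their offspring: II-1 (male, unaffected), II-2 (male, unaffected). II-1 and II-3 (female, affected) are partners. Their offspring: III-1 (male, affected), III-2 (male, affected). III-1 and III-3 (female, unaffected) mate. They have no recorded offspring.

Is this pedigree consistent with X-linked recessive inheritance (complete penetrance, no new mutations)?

Yes

A consistent assignment under X-linked recessive exists: I-1 X^u Y, I-2 X^U X^U, II-1 X^U Y, II-2 X^U Y, II-3 X^u X^u, III-1 X^u Y, III-2 X^u Y, III-3 X^U X^U.
In this assignment every recorded phenotype matches its genotype and every non-founder's genotype is obtainable from its parents' genotypes, so the pedigree is consistent.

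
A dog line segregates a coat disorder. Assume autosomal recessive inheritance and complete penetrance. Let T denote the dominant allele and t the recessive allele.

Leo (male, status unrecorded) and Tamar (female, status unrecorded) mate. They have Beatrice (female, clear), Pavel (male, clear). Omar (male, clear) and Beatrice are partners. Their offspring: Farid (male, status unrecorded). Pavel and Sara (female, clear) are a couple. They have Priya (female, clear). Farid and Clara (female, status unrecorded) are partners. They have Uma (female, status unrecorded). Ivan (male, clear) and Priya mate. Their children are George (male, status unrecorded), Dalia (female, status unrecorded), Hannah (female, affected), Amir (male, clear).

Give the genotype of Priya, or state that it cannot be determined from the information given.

Tt

From phenotype alone, Priya is TT or Tt.
Priya is clear so carries T and passed t to Hannah (tt), so Priya is Tt.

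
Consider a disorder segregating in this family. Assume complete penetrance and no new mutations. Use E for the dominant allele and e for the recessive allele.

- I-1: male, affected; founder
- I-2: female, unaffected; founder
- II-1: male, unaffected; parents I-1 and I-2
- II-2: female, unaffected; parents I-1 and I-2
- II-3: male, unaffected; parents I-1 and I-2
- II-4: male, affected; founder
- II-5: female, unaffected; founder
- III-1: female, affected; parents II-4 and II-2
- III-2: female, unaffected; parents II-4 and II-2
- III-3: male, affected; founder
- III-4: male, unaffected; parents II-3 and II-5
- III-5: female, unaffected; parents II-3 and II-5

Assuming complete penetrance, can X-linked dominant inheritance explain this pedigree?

No

Under X-linked dominant, II-2 (unaffected, female) cannot arise from I-1 (affected) × I-2 (unaffected).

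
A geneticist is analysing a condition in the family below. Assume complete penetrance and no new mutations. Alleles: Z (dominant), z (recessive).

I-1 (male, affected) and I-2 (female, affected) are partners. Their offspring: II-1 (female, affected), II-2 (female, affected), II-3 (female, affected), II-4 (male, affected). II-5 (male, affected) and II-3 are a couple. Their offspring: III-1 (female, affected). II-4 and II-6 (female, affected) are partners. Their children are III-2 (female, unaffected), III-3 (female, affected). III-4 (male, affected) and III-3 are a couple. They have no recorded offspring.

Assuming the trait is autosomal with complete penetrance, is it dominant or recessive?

II-4 and II-6 are both affected yet have an unaffected child III-2. Under a recessive model two affected parents are homozygous and every child would be affected, so the trait cannot be recessive.

dominant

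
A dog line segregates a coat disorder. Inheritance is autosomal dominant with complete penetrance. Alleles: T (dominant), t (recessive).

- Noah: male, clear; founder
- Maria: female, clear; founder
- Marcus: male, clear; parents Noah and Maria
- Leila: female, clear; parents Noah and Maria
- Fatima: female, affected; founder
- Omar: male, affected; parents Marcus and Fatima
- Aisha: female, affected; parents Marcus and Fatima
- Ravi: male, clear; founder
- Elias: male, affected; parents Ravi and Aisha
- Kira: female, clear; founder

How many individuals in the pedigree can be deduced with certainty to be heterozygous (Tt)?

Obligate heterozygotes: Omar is affected so carries T and received t from Marcus (tt), so Omar is Tt; Aisha is affected so carries T and received t from Marcus (tt), so Aisha is Tt; Elias is affected so carries T and received t from Ravi (tt), so Elias is Tt.
Every other individual is either homozygous by phenotype or has at least one consistent homozygous assignment, so the count is 3.

3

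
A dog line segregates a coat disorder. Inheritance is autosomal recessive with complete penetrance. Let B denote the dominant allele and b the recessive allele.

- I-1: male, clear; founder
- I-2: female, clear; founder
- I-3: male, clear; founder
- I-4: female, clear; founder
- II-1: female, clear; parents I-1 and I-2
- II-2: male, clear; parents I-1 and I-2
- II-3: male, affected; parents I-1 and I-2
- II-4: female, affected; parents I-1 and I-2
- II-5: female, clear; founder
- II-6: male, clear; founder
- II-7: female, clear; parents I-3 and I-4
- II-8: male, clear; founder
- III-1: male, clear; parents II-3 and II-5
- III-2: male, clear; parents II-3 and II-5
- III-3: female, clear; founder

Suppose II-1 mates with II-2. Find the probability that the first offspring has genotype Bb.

I-1 is clear so carries B and passed b to II-3 (bb), so I-1 is Bb.
I-2 is clear so carries B and passed b to II-3 (bb), so I-2 is Bb.
II-1 is a clear offspring of I-1 (Bb) × I-2 (Bb), whose cross gives 1/4 BB : 1/2 Bb : 1/4 bb; conditioning on being clear, II-1 is BB with probability 1/3, Bb with probability 2/3.
II-2 is a clear offspring of I-1 (Bb) × I-2 (Bb), whose cross gives 1/4 BB : 1/2 Bb : 1/4 bb; conditioning on being clear, II-2 is BB with probability 1/3, Bb with probability 2/3.
Summing over parental genotype combinations, P(offspring has genotype Bb) = 2/9·1/2 + 2/9·1/2 + 4/9·1/2 = 4/9.

4/9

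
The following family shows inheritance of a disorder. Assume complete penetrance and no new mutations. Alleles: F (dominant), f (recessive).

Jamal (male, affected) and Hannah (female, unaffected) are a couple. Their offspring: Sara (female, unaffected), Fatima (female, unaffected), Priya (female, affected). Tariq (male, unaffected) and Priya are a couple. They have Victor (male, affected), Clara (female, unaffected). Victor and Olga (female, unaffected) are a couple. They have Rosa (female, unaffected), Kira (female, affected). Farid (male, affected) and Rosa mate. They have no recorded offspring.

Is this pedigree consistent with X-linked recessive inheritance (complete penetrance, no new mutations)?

A consistent assignment under X-linked recessive exists: Jamal X^f Y, Hannah X^F X^f, Sara X^F X^f, Fatima X^F X^f, Priya X^f X^f, Tariq X^F Y, Victor X^f Y, Clara X^F X^f, Olga X^F X^f, Rosa X^F X^f, Kira X^f X^f, Farid X^f Y.
In this assignment every recorded phenotype matches its genotype and every non-founder's genotype is obtainable from its parents' genotypes, so the pedigree is consistent.

Yes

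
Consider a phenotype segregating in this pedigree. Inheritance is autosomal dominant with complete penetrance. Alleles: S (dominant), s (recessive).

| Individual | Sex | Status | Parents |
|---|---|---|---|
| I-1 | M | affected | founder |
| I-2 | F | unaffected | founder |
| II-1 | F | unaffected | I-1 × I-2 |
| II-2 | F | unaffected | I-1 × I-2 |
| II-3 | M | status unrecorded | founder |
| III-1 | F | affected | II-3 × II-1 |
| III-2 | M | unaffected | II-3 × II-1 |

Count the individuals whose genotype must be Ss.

3

Obligate heterozygotes: I-1 is affected so carries S and passed s to II-1 (ss), so I-1 is Ss; II-3 passed S to III-1 (Ss, whose s came from II-1) and passed s to III-2 (ss), so II-3 is Ss; III-1 is affected so carries S and received s from II-1 (ss), so III-1 is Ss.
Every other individual is either homozygous by phenotype or has at least one consistent homozygous assignment, so the count is 3.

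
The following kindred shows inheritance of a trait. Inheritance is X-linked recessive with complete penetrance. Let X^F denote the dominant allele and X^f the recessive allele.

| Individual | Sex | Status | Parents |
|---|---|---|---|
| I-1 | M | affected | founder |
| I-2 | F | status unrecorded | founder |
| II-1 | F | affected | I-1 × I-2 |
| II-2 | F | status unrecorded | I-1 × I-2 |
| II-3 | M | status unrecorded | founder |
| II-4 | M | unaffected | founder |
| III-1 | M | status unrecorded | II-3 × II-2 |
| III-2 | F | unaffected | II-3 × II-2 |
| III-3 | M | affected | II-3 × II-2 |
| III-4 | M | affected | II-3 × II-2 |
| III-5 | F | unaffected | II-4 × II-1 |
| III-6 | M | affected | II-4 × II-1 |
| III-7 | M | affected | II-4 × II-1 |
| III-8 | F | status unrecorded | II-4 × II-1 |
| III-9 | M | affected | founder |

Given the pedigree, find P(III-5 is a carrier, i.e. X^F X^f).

1

III-5 is unaffected so carries F and received f from II-1 (X^f X^f), so III-5 is X^F X^f, giving P(X^F X^f) = 1.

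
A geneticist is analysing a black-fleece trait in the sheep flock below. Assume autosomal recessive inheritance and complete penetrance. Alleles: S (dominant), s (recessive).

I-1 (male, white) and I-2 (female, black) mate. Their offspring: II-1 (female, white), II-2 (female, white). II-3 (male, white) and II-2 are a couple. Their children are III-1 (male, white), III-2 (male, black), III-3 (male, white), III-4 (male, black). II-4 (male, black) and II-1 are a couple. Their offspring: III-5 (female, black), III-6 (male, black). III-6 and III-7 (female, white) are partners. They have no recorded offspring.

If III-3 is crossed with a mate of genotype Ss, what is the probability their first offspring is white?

5/6

II-3 is white so carries S and passed s to III-2 (ss), so II-3 is Ss.
II-2 is white so carries S and received s from I-2 (ss), so II-2 is Ss.
III-3 is a white offspring of II-3 (Ss) × II-2 (Ss), whose cross gives 1/4 SS : 1/2 Ss : 1/4 ss; conditioning on being white, III-3 is SS with probability 1/3, Ss with probability 2/3.
Summing over parental genotype combinations, P(offspring is white) = 1/3·1 + 2/3·3/4 = 5/6.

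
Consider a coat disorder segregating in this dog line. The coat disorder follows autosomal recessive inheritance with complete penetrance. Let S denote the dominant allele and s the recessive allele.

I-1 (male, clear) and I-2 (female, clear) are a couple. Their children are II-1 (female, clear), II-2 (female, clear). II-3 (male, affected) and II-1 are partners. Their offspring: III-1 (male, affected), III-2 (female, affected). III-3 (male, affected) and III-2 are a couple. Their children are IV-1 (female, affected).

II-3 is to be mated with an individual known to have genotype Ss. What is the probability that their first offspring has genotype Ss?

1/2

II-3 is affected, so II-3 is ss.
The cross gives 1/2 Ss : 1/2 ss, so P(offspring has genotype Ss) = 1/2.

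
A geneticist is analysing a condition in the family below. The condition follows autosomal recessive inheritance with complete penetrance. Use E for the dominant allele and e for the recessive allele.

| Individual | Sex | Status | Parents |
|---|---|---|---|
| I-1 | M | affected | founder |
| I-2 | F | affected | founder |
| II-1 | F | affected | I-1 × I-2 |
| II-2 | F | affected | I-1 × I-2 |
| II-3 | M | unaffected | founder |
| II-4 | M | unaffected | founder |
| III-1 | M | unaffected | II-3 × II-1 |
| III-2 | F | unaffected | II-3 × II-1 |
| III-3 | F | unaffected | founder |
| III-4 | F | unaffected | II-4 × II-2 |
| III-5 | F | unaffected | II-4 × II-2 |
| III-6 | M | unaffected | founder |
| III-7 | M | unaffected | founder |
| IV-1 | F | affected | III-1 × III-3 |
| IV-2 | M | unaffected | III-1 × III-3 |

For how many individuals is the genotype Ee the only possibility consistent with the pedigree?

Obligate heterozygotes: III-1 is unaffected so carries E and received e from II-1 (ee), so III-1 is Ee; III-2 is unaffected so carries E and received e from II-1 (ee), so III-2 is Ee; III-3 is unaffected so carries E and passed e to IV-1 (ee), so III-3 is Ee; III-4 is unaffected so carries E and received e from II-2 (ee), so III-4 is Ee; III-5 is unaffected so carries E and received e from II-2 (ee), so III-5 is Ee.
Every other individual is either homozygous by phenotype or has at least one consistent homozygous assignment, so the count is 5.

5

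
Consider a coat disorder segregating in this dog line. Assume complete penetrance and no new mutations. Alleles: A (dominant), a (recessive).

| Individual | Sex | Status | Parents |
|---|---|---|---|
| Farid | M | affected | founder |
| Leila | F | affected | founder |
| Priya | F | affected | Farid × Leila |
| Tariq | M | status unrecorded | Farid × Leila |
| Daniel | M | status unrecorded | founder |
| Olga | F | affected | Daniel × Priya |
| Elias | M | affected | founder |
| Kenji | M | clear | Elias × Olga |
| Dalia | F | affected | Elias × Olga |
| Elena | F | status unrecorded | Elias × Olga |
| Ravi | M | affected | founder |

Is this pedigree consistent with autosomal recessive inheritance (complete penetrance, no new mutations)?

No

Under autosomal recessive, Kenji (clear, male) cannot arise from Elias (affected) × Olga (affected).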